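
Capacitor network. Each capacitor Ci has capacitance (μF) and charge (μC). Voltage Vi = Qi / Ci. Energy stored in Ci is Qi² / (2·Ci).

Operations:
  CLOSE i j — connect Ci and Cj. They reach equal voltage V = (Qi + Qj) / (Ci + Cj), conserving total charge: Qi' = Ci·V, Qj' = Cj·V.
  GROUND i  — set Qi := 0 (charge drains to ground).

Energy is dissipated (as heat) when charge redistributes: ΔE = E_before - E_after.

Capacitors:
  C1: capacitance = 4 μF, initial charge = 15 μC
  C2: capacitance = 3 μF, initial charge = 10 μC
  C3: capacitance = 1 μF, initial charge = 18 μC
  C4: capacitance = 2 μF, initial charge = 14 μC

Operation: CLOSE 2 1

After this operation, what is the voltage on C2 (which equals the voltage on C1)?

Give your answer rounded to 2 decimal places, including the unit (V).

Initial: C1(4μF, Q=15μC, V=3.75V), C2(3μF, Q=10μC, V=3.33V), C3(1μF, Q=18μC, V=18.00V), C4(2μF, Q=14μC, V=7.00V)
Op 1: CLOSE 2-1: Q_total=25.00, C_total=7.00, V=3.57; Q2=10.71, Q1=14.29; dissipated=0.149

Answer: 3.57 V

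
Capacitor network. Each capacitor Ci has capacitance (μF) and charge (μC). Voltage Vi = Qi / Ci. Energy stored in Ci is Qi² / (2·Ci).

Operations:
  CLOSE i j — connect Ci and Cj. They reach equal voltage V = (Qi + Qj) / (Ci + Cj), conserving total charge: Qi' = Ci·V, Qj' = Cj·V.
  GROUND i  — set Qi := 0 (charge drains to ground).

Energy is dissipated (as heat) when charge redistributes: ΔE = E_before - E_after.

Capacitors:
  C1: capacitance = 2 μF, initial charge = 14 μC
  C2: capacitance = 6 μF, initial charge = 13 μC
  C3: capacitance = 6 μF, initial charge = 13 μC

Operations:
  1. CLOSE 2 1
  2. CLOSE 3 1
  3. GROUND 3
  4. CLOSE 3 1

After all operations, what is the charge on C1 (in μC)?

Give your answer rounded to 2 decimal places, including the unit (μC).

Initial: C1(2μF, Q=14μC, V=7.00V), C2(6μF, Q=13μC, V=2.17V), C3(6μF, Q=13μC, V=2.17V)
Op 1: CLOSE 2-1: Q_total=27.00, C_total=8.00, V=3.38; Q2=20.25, Q1=6.75; dissipated=17.521
Op 2: CLOSE 3-1: Q_total=19.75, C_total=8.00, V=2.47; Q3=14.81, Q1=4.94; dissipated=1.095
Op 3: GROUND 3: Q3=0; energy lost=18.284
Op 4: CLOSE 3-1: Q_total=4.94, C_total=8.00, V=0.62; Q3=3.70, Q1=1.23; dissipated=4.571
Final charges: Q1=1.23, Q2=20.25, Q3=3.70

Answer: 1.23 μC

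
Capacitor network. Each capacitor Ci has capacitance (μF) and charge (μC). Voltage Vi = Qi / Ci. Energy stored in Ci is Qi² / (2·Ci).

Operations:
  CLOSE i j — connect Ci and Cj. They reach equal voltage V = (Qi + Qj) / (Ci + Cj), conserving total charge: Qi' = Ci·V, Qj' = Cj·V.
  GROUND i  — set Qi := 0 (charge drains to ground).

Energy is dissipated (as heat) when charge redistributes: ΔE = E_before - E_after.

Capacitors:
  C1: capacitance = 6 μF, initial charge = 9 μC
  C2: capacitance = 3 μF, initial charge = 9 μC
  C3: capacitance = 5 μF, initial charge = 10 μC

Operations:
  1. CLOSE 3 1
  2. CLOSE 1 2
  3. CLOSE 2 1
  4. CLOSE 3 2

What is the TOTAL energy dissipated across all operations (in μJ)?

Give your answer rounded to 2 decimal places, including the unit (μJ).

Initial: C1(6μF, Q=9μC, V=1.50V), C2(3μF, Q=9μC, V=3.00V), C3(5μF, Q=10μC, V=2.00V)
Op 1: CLOSE 3-1: Q_total=19.00, C_total=11.00, V=1.73; Q3=8.64, Q1=10.36; dissipated=0.341
Op 2: CLOSE 1-2: Q_total=19.36, C_total=9.00, V=2.15; Q1=12.91, Q2=6.45; dissipated=1.620
Op 3: CLOSE 2-1: Q_total=19.36, C_total=9.00, V=2.15; Q2=6.45, Q1=12.91; dissipated=0.000
Op 4: CLOSE 3-2: Q_total=15.09, C_total=8.00, V=1.89; Q3=9.43, Q2=5.66; dissipated=0.169
Total dissipated: 2.129 μJ

Answer: 2.13 μJ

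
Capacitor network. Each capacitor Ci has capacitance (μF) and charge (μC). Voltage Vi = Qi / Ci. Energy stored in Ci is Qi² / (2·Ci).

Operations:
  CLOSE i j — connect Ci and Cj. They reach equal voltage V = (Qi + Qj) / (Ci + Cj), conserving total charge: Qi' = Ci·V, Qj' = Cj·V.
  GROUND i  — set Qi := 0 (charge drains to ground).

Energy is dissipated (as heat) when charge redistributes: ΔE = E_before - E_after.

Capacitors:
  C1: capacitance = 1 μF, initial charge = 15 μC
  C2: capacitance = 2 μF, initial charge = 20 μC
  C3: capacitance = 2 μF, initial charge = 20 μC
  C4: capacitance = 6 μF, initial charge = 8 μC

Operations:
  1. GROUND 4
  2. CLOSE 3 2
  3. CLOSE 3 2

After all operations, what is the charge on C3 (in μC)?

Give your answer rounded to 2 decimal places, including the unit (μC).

Answer: 20.00 μC

Derivation:
Initial: C1(1μF, Q=15μC, V=15.00V), C2(2μF, Q=20μC, V=10.00V), C3(2μF, Q=20μC, V=10.00V), C4(6μF, Q=8μC, V=1.33V)
Op 1: GROUND 4: Q4=0; energy lost=5.333
Op 2: CLOSE 3-2: Q_total=40.00, C_total=4.00, V=10.00; Q3=20.00, Q2=20.00; dissipated=0.000
Op 3: CLOSE 3-2: Q_total=40.00, C_total=4.00, V=10.00; Q3=20.00, Q2=20.00; dissipated=0.000
Final charges: Q1=15.00, Q2=20.00, Q3=20.00, Q4=0.00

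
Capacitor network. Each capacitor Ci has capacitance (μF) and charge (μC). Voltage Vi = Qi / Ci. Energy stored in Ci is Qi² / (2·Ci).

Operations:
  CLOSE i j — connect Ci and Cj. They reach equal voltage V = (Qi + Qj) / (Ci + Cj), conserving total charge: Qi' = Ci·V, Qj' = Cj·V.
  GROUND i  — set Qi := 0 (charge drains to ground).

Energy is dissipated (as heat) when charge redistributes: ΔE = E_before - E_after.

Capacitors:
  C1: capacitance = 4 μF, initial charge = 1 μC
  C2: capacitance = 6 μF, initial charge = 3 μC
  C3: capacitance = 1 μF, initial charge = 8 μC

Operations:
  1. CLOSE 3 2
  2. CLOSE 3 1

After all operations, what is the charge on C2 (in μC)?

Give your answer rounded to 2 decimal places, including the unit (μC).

Answer: 9.43 μC

Derivation:
Initial: C1(4μF, Q=1μC, V=0.25V), C2(6μF, Q=3μC, V=0.50V), C3(1μF, Q=8μC, V=8.00V)
Op 1: CLOSE 3-2: Q_total=11.00, C_total=7.00, V=1.57; Q3=1.57, Q2=9.43; dissipated=24.107
Op 2: CLOSE 3-1: Q_total=2.57, C_total=5.00, V=0.51; Q3=0.51, Q1=2.06; dissipated=0.698
Final charges: Q1=2.06, Q2=9.43, Q3=0.51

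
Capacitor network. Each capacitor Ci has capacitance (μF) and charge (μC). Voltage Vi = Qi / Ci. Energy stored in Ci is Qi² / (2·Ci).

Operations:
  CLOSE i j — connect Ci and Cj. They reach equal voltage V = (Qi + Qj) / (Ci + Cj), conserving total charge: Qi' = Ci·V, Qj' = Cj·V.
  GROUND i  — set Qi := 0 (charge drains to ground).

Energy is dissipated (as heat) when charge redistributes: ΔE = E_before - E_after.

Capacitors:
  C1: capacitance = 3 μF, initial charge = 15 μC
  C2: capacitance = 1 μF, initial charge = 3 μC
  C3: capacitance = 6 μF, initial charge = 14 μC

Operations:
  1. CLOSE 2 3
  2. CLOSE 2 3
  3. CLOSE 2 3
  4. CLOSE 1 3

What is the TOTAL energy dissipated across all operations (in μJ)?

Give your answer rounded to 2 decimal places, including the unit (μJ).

Answer: 6.80 μJ

Derivation:
Initial: C1(3μF, Q=15μC, V=5.00V), C2(1μF, Q=3μC, V=3.00V), C3(6μF, Q=14μC, V=2.33V)
Op 1: CLOSE 2-3: Q_total=17.00, C_total=7.00, V=2.43; Q2=2.43, Q3=14.57; dissipated=0.190
Op 2: CLOSE 2-3: Q_total=17.00, C_total=7.00, V=2.43; Q2=2.43, Q3=14.57; dissipated=0.000
Op 3: CLOSE 2-3: Q_total=17.00, C_total=7.00, V=2.43; Q2=2.43, Q3=14.57; dissipated=0.000
Op 4: CLOSE 1-3: Q_total=29.57, C_total=9.00, V=3.29; Q1=9.86, Q3=19.71; dissipated=6.612
Total dissipated: 6.803 μJ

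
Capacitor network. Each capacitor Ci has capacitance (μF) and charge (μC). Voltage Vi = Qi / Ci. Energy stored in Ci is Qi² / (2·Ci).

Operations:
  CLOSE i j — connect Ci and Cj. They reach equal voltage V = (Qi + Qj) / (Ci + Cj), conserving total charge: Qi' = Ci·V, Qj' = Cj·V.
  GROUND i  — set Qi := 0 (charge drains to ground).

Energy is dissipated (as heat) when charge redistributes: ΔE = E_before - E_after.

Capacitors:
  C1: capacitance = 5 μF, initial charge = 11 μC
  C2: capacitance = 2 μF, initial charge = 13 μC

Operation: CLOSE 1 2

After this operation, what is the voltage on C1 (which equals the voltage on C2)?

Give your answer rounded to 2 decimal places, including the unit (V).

Answer: 3.43 V

Derivation:
Initial: C1(5μF, Q=11μC, V=2.20V), C2(2μF, Q=13μC, V=6.50V)
Op 1: CLOSE 1-2: Q_total=24.00, C_total=7.00, V=3.43; Q1=17.14, Q2=6.86; dissipated=13.207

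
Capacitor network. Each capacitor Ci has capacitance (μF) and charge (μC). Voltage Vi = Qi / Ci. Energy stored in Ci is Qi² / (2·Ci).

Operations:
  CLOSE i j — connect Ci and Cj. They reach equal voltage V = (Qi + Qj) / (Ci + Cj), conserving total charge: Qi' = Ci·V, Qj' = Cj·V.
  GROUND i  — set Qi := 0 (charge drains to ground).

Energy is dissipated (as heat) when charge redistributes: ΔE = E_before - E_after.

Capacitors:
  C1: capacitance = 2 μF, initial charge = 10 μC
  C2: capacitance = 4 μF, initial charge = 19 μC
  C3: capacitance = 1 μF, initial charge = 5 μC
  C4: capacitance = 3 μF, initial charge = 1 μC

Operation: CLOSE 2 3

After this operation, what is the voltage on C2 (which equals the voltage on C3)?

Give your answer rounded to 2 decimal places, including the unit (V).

Answer: 4.80 V

Derivation:
Initial: C1(2μF, Q=10μC, V=5.00V), C2(4μF, Q=19μC, V=4.75V), C3(1μF, Q=5μC, V=5.00V), C4(3μF, Q=1μC, V=0.33V)
Op 1: CLOSE 2-3: Q_total=24.00, C_total=5.00, V=4.80; Q2=19.20, Q3=4.80; dissipated=0.025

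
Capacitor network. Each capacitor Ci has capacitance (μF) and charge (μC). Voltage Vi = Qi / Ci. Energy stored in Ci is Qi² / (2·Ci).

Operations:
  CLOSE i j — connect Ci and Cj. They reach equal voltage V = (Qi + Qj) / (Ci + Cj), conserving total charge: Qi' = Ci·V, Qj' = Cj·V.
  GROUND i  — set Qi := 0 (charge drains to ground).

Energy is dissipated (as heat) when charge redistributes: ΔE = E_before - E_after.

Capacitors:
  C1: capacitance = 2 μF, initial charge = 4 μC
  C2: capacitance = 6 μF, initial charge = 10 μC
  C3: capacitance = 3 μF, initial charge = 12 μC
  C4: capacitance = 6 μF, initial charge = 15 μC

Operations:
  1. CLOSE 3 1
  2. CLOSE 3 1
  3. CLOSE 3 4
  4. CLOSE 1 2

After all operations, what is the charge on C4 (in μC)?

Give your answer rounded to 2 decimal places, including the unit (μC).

Answer: 16.40 μC

Derivation:
Initial: C1(2μF, Q=4μC, V=2.00V), C2(6μF, Q=10μC, V=1.67V), C3(3μF, Q=12μC, V=4.00V), C4(6μF, Q=15μC, V=2.50V)
Op 1: CLOSE 3-1: Q_total=16.00, C_total=5.00, V=3.20; Q3=9.60, Q1=6.40; dissipated=2.400
Op 2: CLOSE 3-1: Q_total=16.00, C_total=5.00, V=3.20; Q3=9.60, Q1=6.40; dissipated=0.000
Op 3: CLOSE 3-4: Q_total=24.60, C_total=9.00, V=2.73; Q3=8.20, Q4=16.40; dissipated=0.490
Op 4: CLOSE 1-2: Q_total=16.40, C_total=8.00, V=2.05; Q1=4.10, Q2=12.30; dissipated=1.763
Final charges: Q1=4.10, Q2=12.30, Q3=8.20, Q4=16.40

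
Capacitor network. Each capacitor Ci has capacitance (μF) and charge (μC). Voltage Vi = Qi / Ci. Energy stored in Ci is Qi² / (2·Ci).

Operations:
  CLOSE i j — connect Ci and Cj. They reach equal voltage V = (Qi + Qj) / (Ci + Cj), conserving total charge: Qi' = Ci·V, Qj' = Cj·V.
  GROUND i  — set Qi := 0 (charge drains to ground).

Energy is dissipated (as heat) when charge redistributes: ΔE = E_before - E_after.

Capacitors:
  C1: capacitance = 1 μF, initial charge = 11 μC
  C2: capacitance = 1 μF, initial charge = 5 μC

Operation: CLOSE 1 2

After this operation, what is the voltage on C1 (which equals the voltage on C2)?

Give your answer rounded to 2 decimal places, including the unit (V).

Answer: 8.00 V

Derivation:
Initial: C1(1μF, Q=11μC, V=11.00V), C2(1μF, Q=5μC, V=5.00V)
Op 1: CLOSE 1-2: Q_total=16.00, C_total=2.00, V=8.00; Q1=8.00, Q2=8.00; dissipated=9.000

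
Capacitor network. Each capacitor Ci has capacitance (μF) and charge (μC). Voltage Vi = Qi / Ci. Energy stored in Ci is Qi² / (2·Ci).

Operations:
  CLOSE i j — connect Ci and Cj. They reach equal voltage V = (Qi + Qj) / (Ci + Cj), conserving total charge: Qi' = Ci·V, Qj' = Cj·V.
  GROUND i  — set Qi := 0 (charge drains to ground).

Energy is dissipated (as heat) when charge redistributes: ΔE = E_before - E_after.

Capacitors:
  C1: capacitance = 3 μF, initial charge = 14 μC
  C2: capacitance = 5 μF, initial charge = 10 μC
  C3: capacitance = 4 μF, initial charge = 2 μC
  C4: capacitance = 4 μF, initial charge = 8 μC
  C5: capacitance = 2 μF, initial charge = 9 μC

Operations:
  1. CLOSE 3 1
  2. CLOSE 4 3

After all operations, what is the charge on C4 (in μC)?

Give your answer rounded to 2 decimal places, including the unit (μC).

Answer: 8.57 μC

Derivation:
Initial: C1(3μF, Q=14μC, V=4.67V), C2(5μF, Q=10μC, V=2.00V), C3(4μF, Q=2μC, V=0.50V), C4(4μF, Q=8μC, V=2.00V), C5(2μF, Q=9μC, V=4.50V)
Op 1: CLOSE 3-1: Q_total=16.00, C_total=7.00, V=2.29; Q3=9.14, Q1=6.86; dissipated=14.881
Op 2: CLOSE 4-3: Q_total=17.14, C_total=8.00, V=2.14; Q4=8.57, Q3=8.57; dissipated=0.082
Final charges: Q1=6.86, Q2=10.00, Q3=8.57, Q4=8.57, Q5=9.00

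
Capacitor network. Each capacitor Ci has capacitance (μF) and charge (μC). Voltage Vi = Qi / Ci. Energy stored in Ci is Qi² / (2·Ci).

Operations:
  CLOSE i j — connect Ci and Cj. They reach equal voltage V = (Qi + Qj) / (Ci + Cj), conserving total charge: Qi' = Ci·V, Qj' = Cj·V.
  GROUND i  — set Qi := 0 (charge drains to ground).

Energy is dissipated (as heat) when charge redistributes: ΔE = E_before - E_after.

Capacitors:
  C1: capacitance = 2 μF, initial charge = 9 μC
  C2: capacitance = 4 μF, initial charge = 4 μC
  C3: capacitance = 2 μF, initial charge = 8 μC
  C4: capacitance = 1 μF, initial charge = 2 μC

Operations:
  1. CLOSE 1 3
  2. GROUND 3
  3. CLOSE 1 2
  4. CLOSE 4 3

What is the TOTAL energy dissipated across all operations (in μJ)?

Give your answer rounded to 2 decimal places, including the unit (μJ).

Initial: C1(2μF, Q=9μC, V=4.50V), C2(4μF, Q=4μC, V=1.00V), C3(2μF, Q=8μC, V=4.00V), C4(1μF, Q=2μC, V=2.00V)
Op 1: CLOSE 1-3: Q_total=17.00, C_total=4.00, V=4.25; Q1=8.50, Q3=8.50; dissipated=0.125
Op 2: GROUND 3: Q3=0; energy lost=18.062
Op 3: CLOSE 1-2: Q_total=12.50, C_total=6.00, V=2.08; Q1=4.17, Q2=8.33; dissipated=7.042
Op 4: CLOSE 4-3: Q_total=2.00, C_total=3.00, V=0.67; Q4=0.67, Q3=1.33; dissipated=1.333
Total dissipated: 26.562 μJ

Answer: 26.56 μJ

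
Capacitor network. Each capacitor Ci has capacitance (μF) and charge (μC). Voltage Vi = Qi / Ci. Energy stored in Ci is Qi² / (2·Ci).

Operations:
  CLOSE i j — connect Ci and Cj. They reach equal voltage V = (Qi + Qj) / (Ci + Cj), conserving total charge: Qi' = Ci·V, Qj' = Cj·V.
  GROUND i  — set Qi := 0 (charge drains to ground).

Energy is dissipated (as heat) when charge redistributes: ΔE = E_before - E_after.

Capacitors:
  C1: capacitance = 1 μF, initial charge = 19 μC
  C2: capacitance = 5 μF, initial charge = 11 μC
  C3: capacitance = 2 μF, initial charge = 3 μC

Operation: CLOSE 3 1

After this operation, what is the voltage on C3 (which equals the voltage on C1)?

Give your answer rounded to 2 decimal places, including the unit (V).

Answer: 7.33 V

Derivation:
Initial: C1(1μF, Q=19μC, V=19.00V), C2(5μF, Q=11μC, V=2.20V), C3(2μF, Q=3μC, V=1.50V)
Op 1: CLOSE 3-1: Q_total=22.00, C_total=3.00, V=7.33; Q3=14.67, Q1=7.33; dissipated=102.083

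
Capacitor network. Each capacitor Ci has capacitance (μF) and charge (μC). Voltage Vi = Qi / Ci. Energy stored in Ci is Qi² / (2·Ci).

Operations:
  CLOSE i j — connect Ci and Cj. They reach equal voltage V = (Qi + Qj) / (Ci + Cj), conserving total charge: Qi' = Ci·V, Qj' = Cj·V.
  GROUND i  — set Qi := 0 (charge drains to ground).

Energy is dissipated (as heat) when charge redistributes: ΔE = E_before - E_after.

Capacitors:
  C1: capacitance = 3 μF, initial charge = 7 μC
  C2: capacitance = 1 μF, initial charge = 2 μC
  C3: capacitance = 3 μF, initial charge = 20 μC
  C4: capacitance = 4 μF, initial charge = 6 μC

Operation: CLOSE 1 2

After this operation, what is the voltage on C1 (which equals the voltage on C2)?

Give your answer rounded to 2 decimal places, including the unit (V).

Answer: 2.25 V

Derivation:
Initial: C1(3μF, Q=7μC, V=2.33V), C2(1μF, Q=2μC, V=2.00V), C3(3μF, Q=20μC, V=6.67V), C4(4μF, Q=6μC, V=1.50V)
Op 1: CLOSE 1-2: Q_total=9.00, C_total=4.00, V=2.25; Q1=6.75, Q2=2.25; dissipated=0.042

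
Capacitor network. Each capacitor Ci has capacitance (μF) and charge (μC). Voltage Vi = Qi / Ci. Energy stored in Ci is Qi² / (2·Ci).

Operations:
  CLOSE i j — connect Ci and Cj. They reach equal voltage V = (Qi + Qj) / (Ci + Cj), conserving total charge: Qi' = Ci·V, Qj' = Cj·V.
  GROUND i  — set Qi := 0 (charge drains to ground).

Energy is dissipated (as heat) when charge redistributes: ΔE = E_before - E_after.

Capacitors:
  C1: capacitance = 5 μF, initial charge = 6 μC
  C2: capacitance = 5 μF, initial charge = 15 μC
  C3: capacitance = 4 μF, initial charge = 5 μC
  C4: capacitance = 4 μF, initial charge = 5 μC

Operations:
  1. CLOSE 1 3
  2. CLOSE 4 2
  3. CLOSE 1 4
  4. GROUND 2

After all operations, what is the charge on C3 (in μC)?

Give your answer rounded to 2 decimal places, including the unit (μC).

Initial: C1(5μF, Q=6μC, V=1.20V), C2(5μF, Q=15μC, V=3.00V), C3(4μF, Q=5μC, V=1.25V), C4(4μF, Q=5μC, V=1.25V)
Op 1: CLOSE 1-3: Q_total=11.00, C_total=9.00, V=1.22; Q1=6.11, Q3=4.89; dissipated=0.003
Op 2: CLOSE 4-2: Q_total=20.00, C_total=9.00, V=2.22; Q4=8.89, Q2=11.11; dissipated=3.403
Op 3: CLOSE 1-4: Q_total=15.00, C_total=9.00, V=1.67; Q1=8.33, Q4=6.67; dissipated=1.111
Op 4: GROUND 2: Q2=0; energy lost=12.346
Final charges: Q1=8.33, Q2=0.00, Q3=4.89, Q4=6.67

Answer: 4.89 μC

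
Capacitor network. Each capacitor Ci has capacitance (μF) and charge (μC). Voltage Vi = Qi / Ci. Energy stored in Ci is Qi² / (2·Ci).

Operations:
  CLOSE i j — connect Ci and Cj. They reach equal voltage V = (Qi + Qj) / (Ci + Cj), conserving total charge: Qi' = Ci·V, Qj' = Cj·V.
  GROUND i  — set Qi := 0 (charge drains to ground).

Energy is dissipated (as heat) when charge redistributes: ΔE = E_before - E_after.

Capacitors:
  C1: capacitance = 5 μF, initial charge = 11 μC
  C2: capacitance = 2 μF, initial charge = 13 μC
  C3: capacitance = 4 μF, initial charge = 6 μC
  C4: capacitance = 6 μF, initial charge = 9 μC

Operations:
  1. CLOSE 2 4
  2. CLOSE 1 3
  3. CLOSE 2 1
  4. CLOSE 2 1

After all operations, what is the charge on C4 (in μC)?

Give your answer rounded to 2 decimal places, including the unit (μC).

Initial: C1(5μF, Q=11μC, V=2.20V), C2(2μF, Q=13μC, V=6.50V), C3(4μF, Q=6μC, V=1.50V), C4(6μF, Q=9μC, V=1.50V)
Op 1: CLOSE 2-4: Q_total=22.00, C_total=8.00, V=2.75; Q2=5.50, Q4=16.50; dissipated=18.750
Op 2: CLOSE 1-3: Q_total=17.00, C_total=9.00, V=1.89; Q1=9.44, Q3=7.56; dissipated=0.544
Op 3: CLOSE 2-1: Q_total=14.94, C_total=7.00, V=2.13; Q2=4.27, Q1=10.67; dissipated=0.530
Op 4: CLOSE 2-1: Q_total=14.94, C_total=7.00, V=2.13; Q2=4.27, Q1=10.67; dissipated=0.000
Final charges: Q1=10.67, Q2=4.27, Q3=7.56, Q4=16.50

Answer: 16.50 μC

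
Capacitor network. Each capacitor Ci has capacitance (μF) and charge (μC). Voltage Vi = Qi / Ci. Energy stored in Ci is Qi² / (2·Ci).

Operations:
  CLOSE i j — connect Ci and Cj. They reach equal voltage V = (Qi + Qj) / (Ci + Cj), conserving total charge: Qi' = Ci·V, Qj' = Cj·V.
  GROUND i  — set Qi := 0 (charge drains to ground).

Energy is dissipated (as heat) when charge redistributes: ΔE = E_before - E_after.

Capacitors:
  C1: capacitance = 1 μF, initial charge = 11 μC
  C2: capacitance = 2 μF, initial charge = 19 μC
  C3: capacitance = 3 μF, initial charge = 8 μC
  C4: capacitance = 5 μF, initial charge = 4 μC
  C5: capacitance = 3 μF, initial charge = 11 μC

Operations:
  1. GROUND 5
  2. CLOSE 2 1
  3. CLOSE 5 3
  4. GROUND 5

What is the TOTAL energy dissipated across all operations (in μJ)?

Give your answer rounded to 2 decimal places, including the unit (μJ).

Initial: C1(1μF, Q=11μC, V=11.00V), C2(2μF, Q=19μC, V=9.50V), C3(3μF, Q=8μC, V=2.67V), C4(5μF, Q=4μC, V=0.80V), C5(3μF, Q=11μC, V=3.67V)
Op 1: GROUND 5: Q5=0; energy lost=20.167
Op 2: CLOSE 2-1: Q_total=30.00, C_total=3.00, V=10.00; Q2=20.00, Q1=10.00; dissipated=0.750
Op 3: CLOSE 5-3: Q_total=8.00, C_total=6.00, V=1.33; Q5=4.00, Q3=4.00; dissipated=5.333
Op 4: GROUND 5: Q5=0; energy lost=2.667
Total dissipated: 28.917 μJ

Answer: 28.92 μJ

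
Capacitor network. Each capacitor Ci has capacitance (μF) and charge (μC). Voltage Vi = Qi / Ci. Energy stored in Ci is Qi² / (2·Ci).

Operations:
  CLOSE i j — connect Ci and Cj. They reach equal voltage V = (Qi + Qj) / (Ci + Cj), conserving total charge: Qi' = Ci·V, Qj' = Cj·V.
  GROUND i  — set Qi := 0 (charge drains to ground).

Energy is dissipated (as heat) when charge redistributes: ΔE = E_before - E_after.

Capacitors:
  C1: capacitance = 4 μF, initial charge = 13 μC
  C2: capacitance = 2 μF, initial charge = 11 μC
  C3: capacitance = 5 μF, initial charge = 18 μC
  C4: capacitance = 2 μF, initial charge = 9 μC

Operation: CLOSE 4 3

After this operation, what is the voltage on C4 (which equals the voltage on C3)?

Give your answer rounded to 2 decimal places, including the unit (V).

Initial: C1(4μF, Q=13μC, V=3.25V), C2(2μF, Q=11μC, V=5.50V), C3(5μF, Q=18μC, V=3.60V), C4(2μF, Q=9μC, V=4.50V)
Op 1: CLOSE 4-3: Q_total=27.00, C_total=7.00, V=3.86; Q4=7.71, Q3=19.29; dissipated=0.579

Answer: 3.86 V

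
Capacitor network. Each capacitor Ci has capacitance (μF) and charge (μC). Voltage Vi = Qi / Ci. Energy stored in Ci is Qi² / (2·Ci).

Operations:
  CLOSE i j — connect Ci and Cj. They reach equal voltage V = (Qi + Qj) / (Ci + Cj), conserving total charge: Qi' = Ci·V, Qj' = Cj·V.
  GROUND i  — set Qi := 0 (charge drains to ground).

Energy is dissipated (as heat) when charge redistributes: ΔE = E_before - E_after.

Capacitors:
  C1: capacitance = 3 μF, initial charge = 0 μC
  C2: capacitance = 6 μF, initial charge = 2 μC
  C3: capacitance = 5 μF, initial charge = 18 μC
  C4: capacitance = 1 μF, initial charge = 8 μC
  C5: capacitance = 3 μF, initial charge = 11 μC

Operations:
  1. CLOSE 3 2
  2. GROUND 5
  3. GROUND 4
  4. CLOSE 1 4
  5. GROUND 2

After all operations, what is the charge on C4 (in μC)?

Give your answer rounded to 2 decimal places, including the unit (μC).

Initial: C1(3μF, Q=0μC, V=0.00V), C2(6μF, Q=2μC, V=0.33V), C3(5μF, Q=18μC, V=3.60V), C4(1μF, Q=8μC, V=8.00V), C5(3μF, Q=11μC, V=3.67V)
Op 1: CLOSE 3-2: Q_total=20.00, C_total=11.00, V=1.82; Q3=9.09, Q2=10.91; dissipated=14.552
Op 2: GROUND 5: Q5=0; energy lost=20.167
Op 3: GROUND 4: Q4=0; energy lost=32.000
Op 4: CLOSE 1-4: Q_total=0.00, C_total=4.00, V=0.00; Q1=0.00, Q4=0.00; dissipated=0.000
Op 5: GROUND 2: Q2=0; energy lost=9.917
Final charges: Q1=0.00, Q2=0.00, Q3=9.09, Q4=0.00, Q5=0.00

Answer: 0.00 μC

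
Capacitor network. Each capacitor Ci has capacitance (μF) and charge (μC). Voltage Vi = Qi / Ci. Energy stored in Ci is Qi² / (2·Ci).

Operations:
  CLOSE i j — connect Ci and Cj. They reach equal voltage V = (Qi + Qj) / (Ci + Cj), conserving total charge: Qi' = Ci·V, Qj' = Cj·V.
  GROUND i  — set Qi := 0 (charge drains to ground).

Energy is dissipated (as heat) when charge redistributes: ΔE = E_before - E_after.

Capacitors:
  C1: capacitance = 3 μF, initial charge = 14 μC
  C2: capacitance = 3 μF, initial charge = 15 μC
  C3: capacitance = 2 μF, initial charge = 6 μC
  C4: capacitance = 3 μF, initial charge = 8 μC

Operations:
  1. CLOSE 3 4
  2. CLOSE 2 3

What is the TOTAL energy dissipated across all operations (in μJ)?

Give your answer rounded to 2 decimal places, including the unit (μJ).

Initial: C1(3μF, Q=14μC, V=4.67V), C2(3μF, Q=15μC, V=5.00V), C3(2μF, Q=6μC, V=3.00V), C4(3μF, Q=8μC, V=2.67V)
Op 1: CLOSE 3-4: Q_total=14.00, C_total=5.00, V=2.80; Q3=5.60, Q4=8.40; dissipated=0.067
Op 2: CLOSE 2-3: Q_total=20.60, C_total=5.00, V=4.12; Q2=12.36, Q3=8.24; dissipated=2.904
Total dissipated: 2.971 μJ

Answer: 2.97 μJ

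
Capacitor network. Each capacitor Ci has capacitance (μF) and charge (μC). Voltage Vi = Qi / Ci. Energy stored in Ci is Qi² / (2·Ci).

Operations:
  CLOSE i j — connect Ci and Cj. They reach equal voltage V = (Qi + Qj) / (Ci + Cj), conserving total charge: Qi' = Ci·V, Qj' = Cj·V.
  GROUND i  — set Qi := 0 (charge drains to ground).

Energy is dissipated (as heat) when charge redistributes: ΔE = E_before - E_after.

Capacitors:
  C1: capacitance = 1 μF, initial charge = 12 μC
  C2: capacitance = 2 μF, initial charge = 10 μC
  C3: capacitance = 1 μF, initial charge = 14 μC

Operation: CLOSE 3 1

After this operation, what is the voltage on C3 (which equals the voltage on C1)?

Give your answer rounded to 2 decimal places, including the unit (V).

Answer: 13.00 V

Derivation:
Initial: C1(1μF, Q=12μC, V=12.00V), C2(2μF, Q=10μC, V=5.00V), C3(1μF, Q=14μC, V=14.00V)
Op 1: CLOSE 3-1: Q_total=26.00, C_total=2.00, V=13.00; Q3=13.00, Q1=13.00; dissipated=1.000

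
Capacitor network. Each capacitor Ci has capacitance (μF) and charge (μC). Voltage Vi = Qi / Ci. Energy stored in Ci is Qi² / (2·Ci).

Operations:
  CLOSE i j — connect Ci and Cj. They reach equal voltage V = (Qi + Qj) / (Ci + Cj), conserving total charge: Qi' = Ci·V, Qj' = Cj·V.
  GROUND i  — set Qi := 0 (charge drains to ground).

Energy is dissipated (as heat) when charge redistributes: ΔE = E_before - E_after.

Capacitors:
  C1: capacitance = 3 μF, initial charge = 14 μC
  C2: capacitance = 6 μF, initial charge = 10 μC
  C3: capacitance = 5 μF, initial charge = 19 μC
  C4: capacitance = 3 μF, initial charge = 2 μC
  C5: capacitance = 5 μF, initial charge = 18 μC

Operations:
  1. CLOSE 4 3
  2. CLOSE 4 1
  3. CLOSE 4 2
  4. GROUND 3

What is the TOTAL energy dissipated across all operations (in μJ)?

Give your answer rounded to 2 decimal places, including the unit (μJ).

Initial: C1(3μF, Q=14μC, V=4.67V), C2(6μF, Q=10μC, V=1.67V), C3(5μF, Q=19μC, V=3.80V), C4(3μF, Q=2μC, V=0.67V), C5(5μF, Q=18μC, V=3.60V)
Op 1: CLOSE 4-3: Q_total=21.00, C_total=8.00, V=2.62; Q4=7.88, Q3=13.12; dissipated=9.204
Op 2: CLOSE 4-1: Q_total=21.88, C_total=6.00, V=3.65; Q4=10.94, Q1=10.94; dissipated=3.126
Op 3: CLOSE 4-2: Q_total=20.94, C_total=9.00, V=2.33; Q4=6.98, Q2=13.96; dissipated=3.917
Op 4: GROUND 3: Q3=0; energy lost=17.227
Total dissipated: 33.474 μJ

Answer: 33.47 μJ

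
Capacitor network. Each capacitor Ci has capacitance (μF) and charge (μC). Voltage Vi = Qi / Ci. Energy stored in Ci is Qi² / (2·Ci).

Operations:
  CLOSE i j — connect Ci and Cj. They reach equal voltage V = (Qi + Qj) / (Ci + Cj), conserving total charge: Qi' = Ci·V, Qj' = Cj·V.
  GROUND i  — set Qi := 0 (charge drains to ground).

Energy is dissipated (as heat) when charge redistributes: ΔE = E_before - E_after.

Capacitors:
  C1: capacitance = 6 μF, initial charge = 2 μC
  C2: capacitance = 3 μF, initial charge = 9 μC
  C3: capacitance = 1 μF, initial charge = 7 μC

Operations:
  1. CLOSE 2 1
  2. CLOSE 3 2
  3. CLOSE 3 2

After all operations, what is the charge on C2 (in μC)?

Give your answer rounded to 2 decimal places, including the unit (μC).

Initial: C1(6μF, Q=2μC, V=0.33V), C2(3μF, Q=9μC, V=3.00V), C3(1μF, Q=7μC, V=7.00V)
Op 1: CLOSE 2-1: Q_total=11.00, C_total=9.00, V=1.22; Q2=3.67, Q1=7.33; dissipated=7.111
Op 2: CLOSE 3-2: Q_total=10.67, C_total=4.00, V=2.67; Q3=2.67, Q2=8.00; dissipated=12.519
Op 3: CLOSE 3-2: Q_total=10.67, C_total=4.00, V=2.67; Q3=2.67, Q2=8.00; dissipated=0.000
Final charges: Q1=7.33, Q2=8.00, Q3=2.67

Answer: 8.00 μC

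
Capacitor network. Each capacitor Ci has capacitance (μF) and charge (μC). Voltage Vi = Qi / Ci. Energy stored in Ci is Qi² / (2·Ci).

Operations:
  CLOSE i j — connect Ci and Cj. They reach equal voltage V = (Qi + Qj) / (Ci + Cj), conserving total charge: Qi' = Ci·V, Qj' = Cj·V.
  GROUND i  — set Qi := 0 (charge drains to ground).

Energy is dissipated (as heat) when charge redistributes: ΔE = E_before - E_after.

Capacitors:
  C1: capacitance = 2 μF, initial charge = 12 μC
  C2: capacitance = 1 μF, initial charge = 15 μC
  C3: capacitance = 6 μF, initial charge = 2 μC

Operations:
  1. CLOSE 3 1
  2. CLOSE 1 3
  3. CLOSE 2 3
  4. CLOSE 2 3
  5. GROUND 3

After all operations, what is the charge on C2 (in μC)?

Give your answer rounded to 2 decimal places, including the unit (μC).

Initial: C1(2μF, Q=12μC, V=6.00V), C2(1μF, Q=15μC, V=15.00V), C3(6μF, Q=2μC, V=0.33V)
Op 1: CLOSE 3-1: Q_total=14.00, C_total=8.00, V=1.75; Q3=10.50, Q1=3.50; dissipated=24.083
Op 2: CLOSE 1-3: Q_total=14.00, C_total=8.00, V=1.75; Q1=3.50, Q3=10.50; dissipated=0.000
Op 3: CLOSE 2-3: Q_total=25.50, C_total=7.00, V=3.64; Q2=3.64, Q3=21.86; dissipated=75.241
Op 4: CLOSE 2-3: Q_total=25.50, C_total=7.00, V=3.64; Q2=3.64, Q3=21.86; dissipated=0.000
Op 5: GROUND 3: Q3=0; energy lost=39.811
Final charges: Q1=3.50, Q2=3.64, Q3=0.00

Answer: 3.64 μC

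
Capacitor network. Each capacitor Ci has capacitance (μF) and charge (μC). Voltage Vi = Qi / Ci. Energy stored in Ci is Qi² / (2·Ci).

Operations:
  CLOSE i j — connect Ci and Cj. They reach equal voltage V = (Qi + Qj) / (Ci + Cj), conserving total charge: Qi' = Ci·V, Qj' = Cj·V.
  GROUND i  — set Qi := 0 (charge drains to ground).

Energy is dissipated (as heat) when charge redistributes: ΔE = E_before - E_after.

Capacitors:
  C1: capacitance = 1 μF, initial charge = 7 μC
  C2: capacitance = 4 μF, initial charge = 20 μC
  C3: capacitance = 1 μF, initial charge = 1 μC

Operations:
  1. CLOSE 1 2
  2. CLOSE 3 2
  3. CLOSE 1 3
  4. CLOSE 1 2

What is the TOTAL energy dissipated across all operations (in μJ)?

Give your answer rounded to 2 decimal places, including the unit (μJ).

Initial: C1(1μF, Q=7μC, V=7.00V), C2(4μF, Q=20μC, V=5.00V), C3(1μF, Q=1μC, V=1.00V)
Op 1: CLOSE 1-2: Q_total=27.00, C_total=5.00, V=5.40; Q1=5.40, Q2=21.60; dissipated=1.600
Op 2: CLOSE 3-2: Q_total=22.60, C_total=5.00, V=4.52; Q3=4.52, Q2=18.08; dissipated=7.744
Op 3: CLOSE 1-3: Q_total=9.92, C_total=2.00, V=4.96; Q1=4.96, Q3=4.96; dissipated=0.194
Op 4: CLOSE 1-2: Q_total=23.04, C_total=5.00, V=4.61; Q1=4.61, Q2=18.43; dissipated=0.077
Total dissipated: 9.615 μJ

Answer: 9.62 μJ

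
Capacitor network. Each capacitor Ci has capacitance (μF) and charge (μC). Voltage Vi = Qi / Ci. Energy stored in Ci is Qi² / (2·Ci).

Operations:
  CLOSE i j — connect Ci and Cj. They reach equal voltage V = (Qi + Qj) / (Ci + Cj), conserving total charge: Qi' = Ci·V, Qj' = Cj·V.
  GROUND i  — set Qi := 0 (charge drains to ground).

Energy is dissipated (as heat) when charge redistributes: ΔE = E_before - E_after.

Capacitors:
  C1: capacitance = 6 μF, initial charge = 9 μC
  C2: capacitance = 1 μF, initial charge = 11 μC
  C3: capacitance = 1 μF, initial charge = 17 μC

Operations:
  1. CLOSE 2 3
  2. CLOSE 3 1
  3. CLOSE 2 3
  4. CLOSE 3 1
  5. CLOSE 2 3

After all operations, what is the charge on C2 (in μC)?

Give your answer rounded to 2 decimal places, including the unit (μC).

Initial: C1(6μF, Q=9μC, V=1.50V), C2(1μF, Q=11μC, V=11.00V), C3(1μF, Q=17μC, V=17.00V)
Op 1: CLOSE 2-3: Q_total=28.00, C_total=2.00, V=14.00; Q2=14.00, Q3=14.00; dissipated=9.000
Op 2: CLOSE 3-1: Q_total=23.00, C_total=7.00, V=3.29; Q3=3.29, Q1=19.71; dissipated=66.964
Op 3: CLOSE 2-3: Q_total=17.29, C_total=2.00, V=8.64; Q2=8.64, Q3=8.64; dissipated=28.699
Op 4: CLOSE 3-1: Q_total=28.36, C_total=7.00, V=4.05; Q3=4.05, Q1=24.31; dissipated=12.300
Op 5: CLOSE 2-3: Q_total=12.69, C_total=2.00, V=6.35; Q2=6.35, Q3=6.35; dissipated=5.271
Final charges: Q1=24.31, Q2=6.35, Q3=6.35

Answer: 6.35 μC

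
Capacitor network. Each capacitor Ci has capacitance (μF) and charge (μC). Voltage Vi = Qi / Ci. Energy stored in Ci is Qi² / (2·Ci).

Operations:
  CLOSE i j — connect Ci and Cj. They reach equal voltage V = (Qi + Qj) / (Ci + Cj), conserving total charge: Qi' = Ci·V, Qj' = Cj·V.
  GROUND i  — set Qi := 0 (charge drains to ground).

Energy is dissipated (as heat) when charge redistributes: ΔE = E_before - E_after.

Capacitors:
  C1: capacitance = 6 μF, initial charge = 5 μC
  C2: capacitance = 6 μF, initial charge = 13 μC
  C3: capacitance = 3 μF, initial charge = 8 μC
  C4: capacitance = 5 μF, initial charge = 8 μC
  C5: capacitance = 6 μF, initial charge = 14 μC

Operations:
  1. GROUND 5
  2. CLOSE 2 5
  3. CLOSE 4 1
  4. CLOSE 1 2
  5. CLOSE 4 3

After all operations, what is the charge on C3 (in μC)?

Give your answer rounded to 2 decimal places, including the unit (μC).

Answer: 5.22 μC

Derivation:
Initial: C1(6μF, Q=5μC, V=0.83V), C2(6μF, Q=13μC, V=2.17V), C3(3μF, Q=8μC, V=2.67V), C4(5μF, Q=8μC, V=1.60V), C5(6μF, Q=14μC, V=2.33V)
Op 1: GROUND 5: Q5=0; energy lost=16.333
Op 2: CLOSE 2-5: Q_total=13.00, C_total=12.00, V=1.08; Q2=6.50, Q5=6.50; dissipated=7.042
Op 3: CLOSE 4-1: Q_total=13.00, C_total=11.00, V=1.18; Q4=5.91, Q1=7.09; dissipated=0.802
Op 4: CLOSE 1-2: Q_total=13.59, C_total=12.00, V=1.13; Q1=6.80, Q2=6.80; dissipated=0.015
Op 5: CLOSE 4-3: Q_total=13.91, C_total=8.00, V=1.74; Q4=8.69, Q3=5.22; dissipated=2.067
Final charges: Q1=6.80, Q2=6.80, Q3=5.22, Q4=8.69, Q5=6.50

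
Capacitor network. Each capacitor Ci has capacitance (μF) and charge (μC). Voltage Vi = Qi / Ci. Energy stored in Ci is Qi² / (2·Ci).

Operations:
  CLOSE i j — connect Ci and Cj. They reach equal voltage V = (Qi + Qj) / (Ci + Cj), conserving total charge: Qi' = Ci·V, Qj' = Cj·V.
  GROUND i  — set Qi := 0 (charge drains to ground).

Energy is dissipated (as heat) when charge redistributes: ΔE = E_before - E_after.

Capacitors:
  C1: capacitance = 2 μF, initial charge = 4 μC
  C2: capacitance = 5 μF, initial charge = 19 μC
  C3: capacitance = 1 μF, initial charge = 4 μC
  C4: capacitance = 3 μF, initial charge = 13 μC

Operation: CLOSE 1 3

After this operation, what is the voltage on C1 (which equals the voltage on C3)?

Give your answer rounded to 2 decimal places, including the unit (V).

Initial: C1(2μF, Q=4μC, V=2.00V), C2(5μF, Q=19μC, V=3.80V), C3(1μF, Q=4μC, V=4.00V), C4(3μF, Q=13μC, V=4.33V)
Op 1: CLOSE 1-3: Q_total=8.00, C_total=3.00, V=2.67; Q1=5.33, Q3=2.67; dissipated=1.333

Answer: 2.67 V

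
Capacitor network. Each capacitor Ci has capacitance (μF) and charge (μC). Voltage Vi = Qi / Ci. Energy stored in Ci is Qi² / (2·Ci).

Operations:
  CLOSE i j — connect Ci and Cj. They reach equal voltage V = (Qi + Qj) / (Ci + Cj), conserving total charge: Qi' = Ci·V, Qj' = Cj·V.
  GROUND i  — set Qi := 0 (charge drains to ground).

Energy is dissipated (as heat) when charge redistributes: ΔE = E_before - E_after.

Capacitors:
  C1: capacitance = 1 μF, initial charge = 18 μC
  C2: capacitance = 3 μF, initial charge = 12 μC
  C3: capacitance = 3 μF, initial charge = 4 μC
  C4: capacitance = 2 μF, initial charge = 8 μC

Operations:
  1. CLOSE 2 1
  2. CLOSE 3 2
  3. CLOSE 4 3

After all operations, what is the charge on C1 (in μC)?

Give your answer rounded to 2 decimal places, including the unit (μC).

Answer: 7.50 μC

Derivation:
Initial: C1(1μF, Q=18μC, V=18.00V), C2(3μF, Q=12μC, V=4.00V), C3(3μF, Q=4μC, V=1.33V), C4(2μF, Q=8μC, V=4.00V)
Op 1: CLOSE 2-1: Q_total=30.00, C_total=4.00, V=7.50; Q2=22.50, Q1=7.50; dissipated=73.500
Op 2: CLOSE 3-2: Q_total=26.50, C_total=6.00, V=4.42; Q3=13.25, Q2=13.25; dissipated=28.521
Op 3: CLOSE 4-3: Q_total=21.25, C_total=5.00, V=4.25; Q4=8.50, Q3=12.75; dissipated=0.104
Final charges: Q1=7.50, Q2=13.25, Q3=12.75, Q4=8.50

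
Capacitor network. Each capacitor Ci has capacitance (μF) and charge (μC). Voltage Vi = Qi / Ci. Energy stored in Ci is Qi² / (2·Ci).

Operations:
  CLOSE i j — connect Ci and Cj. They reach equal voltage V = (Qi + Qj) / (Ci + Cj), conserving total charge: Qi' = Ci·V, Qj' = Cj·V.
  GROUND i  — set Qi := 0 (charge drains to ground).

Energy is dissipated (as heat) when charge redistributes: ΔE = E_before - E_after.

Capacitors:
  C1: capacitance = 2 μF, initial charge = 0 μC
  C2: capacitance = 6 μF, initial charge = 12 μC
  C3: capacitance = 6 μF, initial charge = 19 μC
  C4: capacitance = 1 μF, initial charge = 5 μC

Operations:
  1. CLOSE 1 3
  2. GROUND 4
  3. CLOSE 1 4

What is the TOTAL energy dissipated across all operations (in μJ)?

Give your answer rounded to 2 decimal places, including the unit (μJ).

Initial: C1(2μF, Q=0μC, V=0.00V), C2(6μF, Q=12μC, V=2.00V), C3(6μF, Q=19μC, V=3.17V), C4(1μF, Q=5μC, V=5.00V)
Op 1: CLOSE 1-3: Q_total=19.00, C_total=8.00, V=2.38; Q1=4.75, Q3=14.25; dissipated=7.521
Op 2: GROUND 4: Q4=0; energy lost=12.500
Op 3: CLOSE 1-4: Q_total=4.75, C_total=3.00, V=1.58; Q1=3.17, Q4=1.58; dissipated=1.880
Total dissipated: 21.901 μJ

Answer: 21.90 μJ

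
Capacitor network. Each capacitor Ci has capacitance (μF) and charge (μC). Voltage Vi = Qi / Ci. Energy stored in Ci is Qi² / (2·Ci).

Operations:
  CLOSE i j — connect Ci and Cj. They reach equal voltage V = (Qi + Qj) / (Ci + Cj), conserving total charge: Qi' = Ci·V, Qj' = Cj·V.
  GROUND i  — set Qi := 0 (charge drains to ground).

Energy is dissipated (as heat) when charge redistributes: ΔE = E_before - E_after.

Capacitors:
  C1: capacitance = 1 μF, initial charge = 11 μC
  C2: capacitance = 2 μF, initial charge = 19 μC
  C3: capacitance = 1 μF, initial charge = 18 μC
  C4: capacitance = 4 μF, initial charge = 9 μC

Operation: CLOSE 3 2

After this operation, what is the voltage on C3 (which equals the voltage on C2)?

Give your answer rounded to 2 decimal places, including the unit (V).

Answer: 12.33 V

Derivation:
Initial: C1(1μF, Q=11μC, V=11.00V), C2(2μF, Q=19μC, V=9.50V), C3(1μF, Q=18μC, V=18.00V), C4(4μF, Q=9μC, V=2.25V)
Op 1: CLOSE 3-2: Q_total=37.00, C_total=3.00, V=12.33; Q3=12.33, Q2=24.67; dissipated=24.083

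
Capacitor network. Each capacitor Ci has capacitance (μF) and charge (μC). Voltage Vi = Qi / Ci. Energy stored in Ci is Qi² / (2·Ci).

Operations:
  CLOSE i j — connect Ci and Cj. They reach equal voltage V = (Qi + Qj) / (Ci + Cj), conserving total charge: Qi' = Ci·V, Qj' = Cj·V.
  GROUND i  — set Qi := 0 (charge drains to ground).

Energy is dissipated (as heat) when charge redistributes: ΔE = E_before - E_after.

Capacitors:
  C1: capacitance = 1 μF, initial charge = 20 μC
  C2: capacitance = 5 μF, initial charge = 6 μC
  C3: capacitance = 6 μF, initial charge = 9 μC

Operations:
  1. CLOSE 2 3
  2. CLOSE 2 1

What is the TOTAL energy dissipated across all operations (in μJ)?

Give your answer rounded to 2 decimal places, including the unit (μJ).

Answer: 144.84 μJ

Derivation:
Initial: C1(1μF, Q=20μC, V=20.00V), C2(5μF, Q=6μC, V=1.20V), C3(6μF, Q=9μC, V=1.50V)
Op 1: CLOSE 2-3: Q_total=15.00, C_total=11.00, V=1.36; Q2=6.82, Q3=8.18; dissipated=0.123
Op 2: CLOSE 2-1: Q_total=26.82, C_total=6.00, V=4.47; Q2=22.35, Q1=4.47; dissipated=144.714
Total dissipated: 144.837 μJ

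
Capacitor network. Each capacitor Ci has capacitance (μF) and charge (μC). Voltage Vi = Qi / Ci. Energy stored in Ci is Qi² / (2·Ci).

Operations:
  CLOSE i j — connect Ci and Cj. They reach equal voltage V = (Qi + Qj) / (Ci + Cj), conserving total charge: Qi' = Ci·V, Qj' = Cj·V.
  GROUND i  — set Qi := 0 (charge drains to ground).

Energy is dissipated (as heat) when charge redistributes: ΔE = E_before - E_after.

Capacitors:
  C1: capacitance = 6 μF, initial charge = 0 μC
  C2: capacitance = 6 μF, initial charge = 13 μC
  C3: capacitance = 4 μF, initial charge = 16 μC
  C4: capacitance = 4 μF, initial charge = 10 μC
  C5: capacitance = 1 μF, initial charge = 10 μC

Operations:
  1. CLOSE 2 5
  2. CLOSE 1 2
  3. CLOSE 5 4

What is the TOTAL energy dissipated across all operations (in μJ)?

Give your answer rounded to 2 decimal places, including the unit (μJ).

Initial: C1(6μF, Q=0μC, V=0.00V), C2(6μF, Q=13μC, V=2.17V), C3(4μF, Q=16μC, V=4.00V), C4(4μF, Q=10μC, V=2.50V), C5(1μF, Q=10μC, V=10.00V)
Op 1: CLOSE 2-5: Q_total=23.00, C_total=7.00, V=3.29; Q2=19.71, Q5=3.29; dissipated=26.298
Op 2: CLOSE 1-2: Q_total=19.71, C_total=12.00, V=1.64; Q1=9.86, Q2=9.86; dissipated=16.194
Op 3: CLOSE 5-4: Q_total=13.29, C_total=5.00, V=2.66; Q5=2.66, Q4=10.63; dissipated=0.247
Total dissipated: 42.738 μJ

Answer: 42.74 μJ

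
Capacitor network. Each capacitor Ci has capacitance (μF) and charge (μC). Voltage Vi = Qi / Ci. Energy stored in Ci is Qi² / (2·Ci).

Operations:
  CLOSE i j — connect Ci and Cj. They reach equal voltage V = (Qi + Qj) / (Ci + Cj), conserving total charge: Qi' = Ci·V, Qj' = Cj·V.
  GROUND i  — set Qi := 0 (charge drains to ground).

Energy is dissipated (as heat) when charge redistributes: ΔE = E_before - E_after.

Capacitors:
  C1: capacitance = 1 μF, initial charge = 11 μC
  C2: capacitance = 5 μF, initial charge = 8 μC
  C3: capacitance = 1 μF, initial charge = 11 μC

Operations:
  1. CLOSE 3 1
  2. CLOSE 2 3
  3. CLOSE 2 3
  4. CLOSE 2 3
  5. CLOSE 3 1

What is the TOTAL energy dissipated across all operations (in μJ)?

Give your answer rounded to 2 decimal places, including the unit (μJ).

Answer: 52.16 μJ

Derivation:
Initial: C1(1μF, Q=11μC, V=11.00V), C2(5μF, Q=8μC, V=1.60V), C3(1μF, Q=11μC, V=11.00V)
Op 1: CLOSE 3-1: Q_total=22.00, C_total=2.00, V=11.00; Q3=11.00, Q1=11.00; dissipated=0.000
Op 2: CLOSE 2-3: Q_total=19.00, C_total=6.00, V=3.17; Q2=15.83, Q3=3.17; dissipated=36.817
Op 3: CLOSE 2-3: Q_total=19.00, C_total=6.00, V=3.17; Q2=15.83, Q3=3.17; dissipated=0.000
Op 4: CLOSE 2-3: Q_total=19.00, C_total=6.00, V=3.17; Q2=15.83, Q3=3.17; dissipated=0.000
Op 5: CLOSE 3-1: Q_total=14.17, C_total=2.00, V=7.08; Q3=7.08, Q1=7.08; dissipated=15.340
Total dissipated: 52.157 μJ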